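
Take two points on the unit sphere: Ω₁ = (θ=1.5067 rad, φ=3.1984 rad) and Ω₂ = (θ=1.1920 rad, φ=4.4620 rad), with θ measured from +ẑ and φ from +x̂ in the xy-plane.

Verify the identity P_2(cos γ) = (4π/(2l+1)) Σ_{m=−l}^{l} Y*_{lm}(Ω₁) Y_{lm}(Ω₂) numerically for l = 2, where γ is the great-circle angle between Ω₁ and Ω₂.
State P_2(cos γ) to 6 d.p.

-0.361320

Expand P_2 via completeness: Σ_{m} conj(Y_{2,m}) at Ω₁ times Y_{2,m} at Ω₂ —
  m=-2: Y*=+0.382209+0.043612i  Y=-0.292505-0.160092i  product -0.104816-0.073945i
  m=-1: Y*=-0.049302-0.002804i  Y=-0.065770+0.257160i  product +0.003964-0.012494i
  m=+0: Y*=-0.311510-0.000000i  Y=-0.185999+0.000000i  product +0.057940+0.000000i
  m=+1: Y*=+0.049302-0.002804i  Y=+0.065770+0.257160i  product +0.003964+0.012494i
  m=+2: Y*=+0.382209-0.043612i  Y=-0.292505+0.160092i  product -0.104816+0.073945i
Accumulated sum -0.143765+0.000000i; after 4π/(2l+1) scaling, -0.361320+0.000000i ⇒ P_2 = -0.361320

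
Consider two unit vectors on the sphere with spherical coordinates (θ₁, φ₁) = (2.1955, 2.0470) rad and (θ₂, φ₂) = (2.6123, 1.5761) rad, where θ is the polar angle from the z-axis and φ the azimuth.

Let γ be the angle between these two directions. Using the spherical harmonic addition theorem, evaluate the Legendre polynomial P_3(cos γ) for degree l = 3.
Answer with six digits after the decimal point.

Summing Y*_{l m}(θ₁,φ₁)·Y_{l m}(θ₂,φ₂) over m ∈ [−3, 3]; prefactor 4π/(2·3+1) = 1.795196:
  term(m=-3) = (0.001883, 0.011810)   from Y*(Ω₁)=(0.220417, -0.031553), Y(Ω₂)=(0.000855, 0.053702)
  term(m=-2) = (0.052035, 0.071518)   from Y*(Ω₁)=(0.227983, 0.320435), Y(Ω₂)=(0.224887, -0.002386)
  term(m=-1) = (0.073792, 0.037567)   from Y*(Ω₁)=(-0.085354, 0.165481), Y(Ω₂)=(-0.002359, -0.444705)
  term(m=+0) = (-0.065760, 0.000000)   from Y*(Ω₁)=(0.281486, -0.000000), Y(Ω₂)=(-0.233617, 0.000000)
  term(m=+1) = (0.073792, -0.037567)   from Y*(Ω₁)=(0.085354, 0.165481), Y(Ω₂)=(0.002359, -0.444705)
  term(m=+2) = (0.052035, -0.071518)   from Y*(Ω₁)=(0.227983, -0.320435), Y(Ω₂)=(0.224887, 0.002386)
  term(m=+3) = (0.001883, -0.011810)   from Y*(Ω₁)=(-0.220417, -0.031553), Y(Ω₂)=(-0.000855, 0.053702)
Accumulated sum (0.189659, 0.000000); after 4π/(2l+1) scaling, (0.340475, 0.000000) ⇒ P_3 = 0.340475

0.340475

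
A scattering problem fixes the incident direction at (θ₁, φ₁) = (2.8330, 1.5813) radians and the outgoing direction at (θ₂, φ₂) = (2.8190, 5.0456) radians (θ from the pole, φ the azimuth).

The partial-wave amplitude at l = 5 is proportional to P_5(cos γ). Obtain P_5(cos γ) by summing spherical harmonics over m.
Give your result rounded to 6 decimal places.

Addition theorem: P_5(cos γ) = (4π/11) Σ_m Y*_{lm}(Ω₁) Y_{lm}(Ω₂), m = −5…5:
  m=-5: -0.00006 + 0.00120j × 0.00148 - 0.00014j = 0.00000 + 0.00000j  (running Σ = 0.00000 + 0.00000j)
  m=-4: -0.01189 - 0.00050j × -0.00331 + 0.01367j = 0.00005 - 0.00016j  (running Σ = 0.00005 - 0.00016j)
  m=-3: 0.00219 - 0.06946j × -0.06580 - 0.04228j = -0.00308 + 0.00448j  (running Σ = -0.00303 + 0.00432j)
  m=-2: 0.25662 + 0.00539j × 0.21568 - 0.16962j = 0.05626 - 0.04237j  (running Σ = 0.05323 - 0.03805j)
  m=-1: -0.00572 + 0.54431j × 0.17927 + 0.51795j = -0.28295 + 0.09462j  (running Σ = -0.22972 + 0.05657j)
  m=0: -0.37555 + 0.00000j × -0.33365 + 0.00000j = 0.12530 + 0.00000j  (running Σ = -0.10442 + 0.05657j)
  m=1: 0.00572 + 0.54431j × -0.17927 + 0.51795j = -0.28295 - 0.09462j  (running Σ = -0.38737 - 0.03805j)
  m=2: 0.25662 - 0.00539j × 0.21568 + 0.16962j = 0.05626 + 0.04237j  (running Σ = -0.33111 + 0.00432j)
  m=3: -0.00219 - 0.06946j × 0.06580 - 0.04228j = -0.00308 - 0.00448j  (running Σ = -0.33419 - 0.00016j)
  m=4: -0.01189 + 0.00050j × -0.00331 - 0.01367j = 0.00005 + 0.00016j  (running Σ = -0.33414 + 0.00000j)
  m=5: 0.00006 + 0.00120j × -0.00148 - 0.00014j = 0.00000 - 0.00000j  (running Σ = -0.33414 + 0.00000j)
Total Σ_m = -0.33414 + 0.00000j. Multiply by 1.142397: -0.38172 + 0.00000j. P_5(cos γ) = -0.381724

-0.381724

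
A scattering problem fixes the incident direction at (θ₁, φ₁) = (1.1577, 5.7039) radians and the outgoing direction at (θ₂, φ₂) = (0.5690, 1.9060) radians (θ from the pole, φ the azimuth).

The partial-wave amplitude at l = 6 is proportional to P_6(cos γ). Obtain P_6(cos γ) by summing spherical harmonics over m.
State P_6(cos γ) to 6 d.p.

-0.294388

Summing Y*_{l m}(θ₁,φ₁)·Y_{l m}(θ₂,φ₂) over m ∈ [−6, 6]; prefactor 4π/(2·6+1) = 0.966644:
  [-6]  conj(Y_{6,-6})(Ω₁) = (-0.269373, 0.093509) ; Y_{6,-6}(Ω₂) = (0.005038, 0.010690) ; Δ = (-0.002357, -0.002409)
  [-5]  conj(Y_{6,-5})(Ω₁) = (-0.420006, -0.105085) ; Y_{6,-5}(Ω₂) = (-0.063656, 0.006723) ; Δ = (0.027442, 0.003866)
  [-4]  conj(Y_{6,-4})(Ω₁) = (-0.131719, -0.142431) ; Y_{6,-4}(Ω₂) = (0.046653, -0.199266) ; Δ = (-0.034527, 0.019602)
  [-3]  conj(Y_{6,-3})(Ω₁) = (0.040999, 0.243125) ; Y_{6,-3}(Ω₂) = (0.348406, 0.220958) ; Δ = (-0.039436, 0.093765)
  [-2]  conj(Y_{6,-2})(Ω₁) = (-0.114253, 0.261280) ; Y_{6,-2}(Ω₂) = (-0.359073, 0.284715) ; Δ = (-0.033365, -0.126348)
  [-1]  conj(Y_{6,-1})(Ω₁) = (0.129589, -0.084770) ; Y_{6,-1}(Ω₂) = (-0.020320, -0.058333) ; Δ = (-0.007578, -0.005837)
  [+0]  conj(Y_{6,0})(Ω₁) = (0.299242, -0.000000) ; Y_{6,0}(Ω₂) = (-0.417403, 0.000000) ; Δ = (-0.124905, 0.000000)
  [+1]  conj(Y_{6,1})(Ω₁) = (-0.129589, -0.084770) ; Y_{6,1}(Ω₂) = (0.020320, -0.058333) ; Δ = (-0.007578, 0.005837)
  [+2]  conj(Y_{6,2})(Ω₁) = (-0.114253, -0.261280) ; Y_{6,2}(Ω₂) = (-0.359073, -0.284715) ; Δ = (-0.033365, 0.126348)
  [+3]  conj(Y_{6,3})(Ω₁) = (-0.040999, 0.243125) ; Y_{6,3}(Ω₂) = (-0.348406, 0.220958) ; Δ = (-0.039436, -0.093765)
  [+4]  conj(Y_{6,4})(Ω₁) = (-0.131719, 0.142431) ; Y_{6,4}(Ω₂) = (0.046653, 0.199266) ; Δ = (-0.034527, -0.019602)
  [+5]  conj(Y_{6,5})(Ω₁) = (0.420006, -0.105085) ; Y_{6,5}(Ω₂) = (0.063656, 0.006723) ; Δ = (0.027442, -0.003866)
  [+6]  conj(Y_{6,6})(Ω₁) = (-0.269373, -0.093509) ; Y_{6,6}(Ω₂) = (0.005038, -0.010690) ; Δ = (-0.002357, 0.002409)
Σ over m = (-0.304546, 0.000000); ×(4π/13) → (-0.294388, 0.000000). Real part: -0.294388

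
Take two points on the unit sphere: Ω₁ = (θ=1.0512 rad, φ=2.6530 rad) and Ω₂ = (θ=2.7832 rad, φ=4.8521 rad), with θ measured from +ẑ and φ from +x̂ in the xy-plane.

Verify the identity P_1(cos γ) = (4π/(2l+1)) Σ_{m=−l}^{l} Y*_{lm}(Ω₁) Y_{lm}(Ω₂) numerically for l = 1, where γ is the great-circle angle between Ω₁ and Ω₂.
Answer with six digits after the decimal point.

-0.643943

Term-by-term m-sum for l=1 (normalisation 4π/3 = 4.188790):
  [-1]  conj(Y_{1,-1})(Ω₁) = (-0.264806, 0.140766) ; Y_{1,-1}(Ω₂) = (0.016876, 0.120008) ; Δ = (-0.021362, -0.029403)
  [+0]  conj(Y_{1,0})(Ω₁) = (0.242606, -0.000000) ; Y_{1,0}(Ω₂) = (-0.457558, 0.000000) ; Δ = (-0.111006, 0.000000)
  [+1]  conj(Y_{1,1})(Ω₁) = (0.264806, 0.140766) ; Y_{1,1}(Ω₂) = (-0.016876, 0.120008) ; Δ = (-0.021362, 0.029403)
Accumulated sum (-0.153730, 0.000000); after 4π/(2l+1) scaling, (-0.643943, 0.000000) ⇒ P_1 = -0.643943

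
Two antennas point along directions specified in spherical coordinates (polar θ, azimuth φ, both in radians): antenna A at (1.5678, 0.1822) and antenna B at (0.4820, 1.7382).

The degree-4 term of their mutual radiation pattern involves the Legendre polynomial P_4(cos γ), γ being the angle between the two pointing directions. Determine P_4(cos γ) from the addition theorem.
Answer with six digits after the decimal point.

Expand P_4 via completeness: Σ_{m} conj(Y_{4,m}) at Ω₁ times Y_{4,m} at Ω₂ —
  m=-4: 0.33011 + 0.29471j × 0.01602 - 0.01268j = 0.00903 + 0.00053j  (running Σ = 0.00903 + 0.00053j)
  m=-3: 0.00320 + 0.00195j × 0.05318 + 0.09683j = -0.00002 + 0.00041j  (running Σ = 0.00901 + 0.00095j)
  m=-2: -0.31254 - 0.11921j × -0.30523 + 0.10619j = 0.10805 + 0.00320j  (running Σ = 0.11706 + 0.00415j)
  m=-1: -0.00418 - 0.00077j × -0.08081 - 0.47820j = -0.00003 + 0.00206j  (running Σ = 0.11703 + 0.00621j)
  m=0: 0.31733 + 0.00000j × 0.10799 + 0.00000j = 0.03427 + 0.00000j  (running Σ = 0.15130 + 0.00621j)
  m=1: 0.00418 - 0.00077j × 0.08081 - 0.47820j = -0.00003 - 0.00206j  (running Σ = 0.15127 + 0.00415j)
  m=2: -0.31254 + 0.11921j × -0.30523 - 0.10619j = 0.10805 - 0.00320j  (running Σ = 0.25932 + 0.00095j)
  m=3: -0.00320 + 0.00195j × -0.05318 + 0.09683j = -0.00002 - 0.00041j  (running Σ = 0.25930 + 0.00053j)
  m=4: 0.33011 - 0.29471j × 0.01602 + 0.01268j = 0.00903 - 0.00053j  (running Σ = 0.26833 + 0.00000j)
Total Σ_m = 0.26833 + 0.00000j. Multiply by 1.396263: 0.37466 + 0.00000j. P_4(cos γ) = 0.374661

0.374661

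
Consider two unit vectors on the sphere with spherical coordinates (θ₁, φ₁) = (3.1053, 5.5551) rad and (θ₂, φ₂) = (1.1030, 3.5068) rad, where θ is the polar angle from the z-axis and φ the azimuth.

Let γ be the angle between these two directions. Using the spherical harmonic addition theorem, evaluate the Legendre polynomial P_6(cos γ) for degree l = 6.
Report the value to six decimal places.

Expand P_6 via completeness: Σ_{m} conj(Y_{6,m}) at Ω₁ times Y_{6,m} at Ω₂ —
  [-6]  conj(Y_{6,-6})(Ω₁) = -0.00000 + 0.00000j ; Y_{6,-6}(Ω₂) = -0.14201 - 0.19874j ; Δ = 0.00000 - 0.00000j
  [-5]  conj(Y_{6,-5})(Ω₁) = 0.00000 - 0.00000j ; Y_{6,-5}(Ω₂) = 0.10793 + 0.41363j ; Δ = 0.00000 + 0.00000j
  [-4]  conj(Y_{6,-4})(Ω₁) = -0.00001 - 0.00000j ; Y_{6,-4}(Ω₂) = 0.03073 - 0.27833j ; Δ = -0.00000 + 0.00000j
  [-3]  conj(Y_{6,-3})(Ω₁) = 0.00014 + 0.00020j ; Y_{6,-3}(Ω₂) = 0.07294 - 0.14178j ; Δ = 0.00004 - 0.00001j
  [-2]  conj(Y_{6,-2})(Ω₁) = 0.00078 - 0.00679j ; Y_{6,-2}(Ω₂) = -0.25042 + 0.22429j ; Δ = 0.00133 + 0.00188j
  [-1]  conj(Y_{6,-1})(Ω₁) = -0.08868 + 0.07906j ; Y_{6,-1}(Ω₂) = -0.04095 + 0.01566j ; Δ = 0.00239 - 0.00463j
  [+0]  conj(Y_{6,0})(Ω₁) = 1.00309 + 0.00000j ; Y_{6,0}(Ω₂) = 0.33491 + 0.00000j ; Δ = 0.33594 + 0.00000j
  [+1]  conj(Y_{6,1})(Ω₁) = 0.08868 + 0.07906j ; Y_{6,1}(Ω₂) = 0.04095 + 0.01566j ; Δ = 0.00239 + 0.00463j
  [+2]  conj(Y_{6,2})(Ω₁) = 0.00078 + 0.00679j ; Y_{6,2}(Ω₂) = -0.25042 - 0.22429j ; Δ = 0.00133 - 0.00188j
  [+3]  conj(Y_{6,3})(Ω₁) = -0.00014 + 0.00020j ; Y_{6,3}(Ω₂) = -0.07294 - 0.14178j ; Δ = 0.00004 + 0.00001j
  [+4]  conj(Y_{6,4})(Ω₁) = -0.00001 + 0.00000j ; Y_{6,4}(Ω₂) = 0.03073 + 0.27833j ; Δ = -0.00000 - 0.00000j
  [+5]  conj(Y_{6,5})(Ω₁) = -0.00000 - 0.00000j ; Y_{6,5}(Ω₂) = -0.10793 + 0.41363j ; Δ = 0.00000 - 0.00000j
  [+6]  conj(Y_{6,6})(Ω₁) = -0.00000 - 0.00000j ; Y_{6,6}(Ω₂) = -0.14201 + 0.19874j ; Δ = 0.00000 + 0.00000j
Σ over m = 0.34346 - 0.00000j; ×(4π/13) → 0.33201 - 0.00000j. Real part: 0.332006

0.332006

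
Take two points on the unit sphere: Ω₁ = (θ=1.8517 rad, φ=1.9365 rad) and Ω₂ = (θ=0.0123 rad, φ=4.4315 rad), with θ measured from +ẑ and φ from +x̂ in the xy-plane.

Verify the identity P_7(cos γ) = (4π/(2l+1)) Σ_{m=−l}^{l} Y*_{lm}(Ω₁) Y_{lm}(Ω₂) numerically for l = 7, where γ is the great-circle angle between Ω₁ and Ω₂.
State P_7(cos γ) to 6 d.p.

Addition theorem: P_7(cos γ) = (4π/15) Σ_m Y*_{lm}(Ω₁) Y_{lm}(Ω₂), m = −7…7:
  [-7]  conj(Y_{7,-7})(Ω₁) = (0.207661, 0.315808) ; Y_{7,-7}(Ω₂) = (0.000000, 0.000000) ; Δ = (0.000000, 0.000000)
  [-6]  conj(Y_{7,-6})(Ω₁) = (-0.238227, 0.331288) ; Y_{7,-6}(Ω₂) = (0.000000, -0.000000) ; Δ = (0.000000, 0.000000)
  [-5]  conj(Y_{7,-5})(Ω₁) = (0.000264, 0.000070) ; Y_{7,-5}(Ω₂) = (-0.000000, 0.000000) ; Δ = (-0.000000, -0.000000)
  [-4]  conj(Y_{7,-4})(Ω₁) = (0.037387, 0.344885) ; Y_{7,-4}(Ω₂) = (0.000000, 0.000000) ; Δ = (-0.000000, 0.000000)
  [-3]  conj(Y_{7,-3})(Ω₁) = (-0.107206, 0.054955) ; Y_{7,-3}(Ω₂) = (0.000012, -0.000011) ; Δ = (-0.000001, 0.000002)
  [-2]  conj(Y_{7,-2})(Ω₁) = (0.220243, 0.197658) ; Y_{7,-2}(Ω₂) = (-0.000961, -0.000605) ; Δ = (-0.000092, -0.000323)
  [-1]  conj(Y_{7,-1})(Ω₁) = (-0.058076, 0.151662) ; Y_{7,-1}(Ω₂) = (-0.013924, 0.048261) ; Δ = (-0.006511, -0.004915)
  [+0]  conj(Y_{7,0})(Ω₁) = (0.278076, -0.000000) ; Y_{7,0}(Ω₂) = (1.090236, 0.000000) ; Δ = (0.303168, 0.000000)
  [+1]  conj(Y_{7,1})(Ω₁) = (0.058076, 0.151662) ; Y_{7,1}(Ω₂) = (0.013924, 0.048261) ; Δ = (-0.006511, 0.004915)
  [+2]  conj(Y_{7,2})(Ω₁) = (0.220243, -0.197658) ; Y_{7,2}(Ω₂) = (-0.000961, 0.000605) ; Δ = (-0.000092, 0.000323)
  [+3]  conj(Y_{7,3})(Ω₁) = (0.107206, 0.054955) ; Y_{7,3}(Ω₂) = (-0.000012, -0.000011) ; Δ = (-0.000001, -0.000002)
  [+4]  conj(Y_{7,4})(Ω₁) = (0.037387, -0.344885) ; Y_{7,4}(Ω₂) = (0.000000, -0.000000) ; Δ = (-0.000000, -0.000000)
  [+5]  conj(Y_{7,5})(Ω₁) = (-0.000264, 0.000070) ; Y_{7,5}(Ω₂) = (0.000000, 0.000000) ; Δ = (-0.000000, 0.000000)
  [+6]  conj(Y_{7,6})(Ω₁) = (-0.238227, -0.331288) ; Y_{7,6}(Ω₂) = (0.000000, 0.000000) ; Δ = (0.000000, -0.000000)
  [+7]  conj(Y_{7,7})(Ω₁) = (-0.207661, 0.315808) ; Y_{7,7}(Ω₂) = (-0.000000, 0.000000) ; Δ = (0.000000, -0.000000)
Accumulated sum (0.289961, 0.000000); after 4π/(2l+1) scaling, (0.242917, 0.000000) ⇒ P_7 = 0.242917

0.242917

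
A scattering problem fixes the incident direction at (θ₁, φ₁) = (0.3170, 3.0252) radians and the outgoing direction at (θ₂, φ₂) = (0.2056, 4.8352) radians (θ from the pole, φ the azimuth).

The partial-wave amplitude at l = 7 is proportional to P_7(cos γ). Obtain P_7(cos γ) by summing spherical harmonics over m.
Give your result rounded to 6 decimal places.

Summing Y*_{l m}(θ₁,φ₁)·Y_{l m}(θ₂,φ₂) over m ∈ [−7, 7]; prefactor 4π/(2·7+1) = 0.837758:
  m=-7: -0.00010 + 0.00010j × -0.00001 - 0.00000j = 0.00000 - 0.00000j  (running Σ = 0.00000 - 0.00000j)
  m=-6: 0.00125 - 0.00105j × -0.00010 + 0.00009j = -0.00000 + 0.00000j  (running Σ = -0.00000 + 0.00000j)
  m=-5: -0.00969 + 0.00637j × 0.00086 + 0.00122j = -0.00002 - 0.00001j  (running Σ = -0.00002 - 0.00001j)
  m=-4: 0.05140 - 0.02582j × 0.01041 - 0.00557j = 0.00039 - 0.00055j  (running Σ = 0.00038 - 0.00056j)
  m=-3: -0.18884 + 0.06876j × -0.02410 - 0.06242j = 0.00884 + 0.01013j  (running Σ = 0.00922 + 0.00957j)
  m=-2: 0.45328 - 0.10746j × -0.25334 + 0.06351j = -0.10801 + 0.05601j  (running Σ = -0.09879 + 0.06558j)
  m=-1: -0.57563 + 0.06730j × 0.07562 + 0.61267j = -0.08477 - 0.34758j  (running Σ = -0.18355 - 0.28200j)
  m=0: 0.01469 + 0.00000j × 0.53464 + 0.00000j = 0.00786 + 0.00000j  (running Σ = -0.17570 - 0.28200j)
  m=1: 0.57563 + 0.06730j × -0.07562 + 0.61267j = -0.08477 + 0.34758j  (running Σ = -0.26046 + 0.06558j)
  m=2: 0.45328 + 0.10746j × -0.25334 - 0.06351j = -0.10801 - 0.05601j  (running Σ = -0.36847 + 0.00957j)
  m=3: 0.18884 + 0.06876j × 0.02410 - 0.06242j = 0.00884 - 0.01013j  (running Σ = -0.35963 - 0.00056j)
  m=4: 0.05140 + 0.02582j × 0.01041 + 0.00557j = 0.00039 + 0.00055j  (running Σ = -0.35924 - 0.00001j)
  m=5: 0.00969 + 0.00637j × -0.00086 + 0.00122j = -0.00002 + 0.00001j  (running Σ = -0.35925 + 0.00000j)
  m=6: 0.00125 + 0.00105j × -0.00010 - 0.00009j = -0.00000 - 0.00000j  (running Σ = -0.35925 - 0.00000j)
  m=7: 0.00010 + 0.00010j × 0.00001 - 0.00000j = 0.00000 + 0.00000j  (running Σ = -0.35925 + 0.00000j)
Σ over m = -0.35925 + 0.00000j; ×(4π/15) → -0.30097 + 0.00000j. Real part: -0.300967

-0.300967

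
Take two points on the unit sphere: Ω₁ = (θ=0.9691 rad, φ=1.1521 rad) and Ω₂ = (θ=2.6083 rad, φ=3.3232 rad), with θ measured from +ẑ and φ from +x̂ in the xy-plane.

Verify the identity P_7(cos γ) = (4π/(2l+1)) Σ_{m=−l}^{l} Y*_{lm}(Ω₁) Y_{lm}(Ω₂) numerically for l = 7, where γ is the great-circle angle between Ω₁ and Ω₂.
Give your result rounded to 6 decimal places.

Addition theorem: P_7(cos γ) = (4π/15) Σ_m Y*_{lm}(Ω₁) Y_{lm}(Ω₂), m = −7…7:
  term(m=-7) = -0.000495-0.000277i   from Y*(Ω₁)=-0.027062+0.126523i, Y(Ω₂)=-0.001295+0.004193i
  term(m=-6) = -0.008283+0.004106i   from Y*(Ω₁)=+0.268709+0.195679i, Y(Ω₂)=-0.012871+0.024654i
  term(m=-5) = -0.006646+0.047136i   from Y*(Ω₁)=+0.383157-0.220749i, Y(Ω₂)=-0.066237+0.084860i
  term(m=-4) = +0.046255+0.042267i   from Y*(Ω₁)=-0.023205-0.222344i, Y(Ω₂)=-0.209525+0.186164i
  term(m=-3) = -0.099414+0.023289i   from Y*(Ω₁)=+0.204306+0.066507i, Y(Ω₂)=-0.406421+0.246293i
  term(m=-2) = -0.050903+0.131167i   from Y*(Ω₁)=+0.224178-0.248792i, Y(Ω₂)=-0.392719+0.149264i
  term(m=-1) = +0.003222+0.004706i   from Y*(Ω₁)=+0.033168+0.074533i, Y(Ω₂)=+0.068755-0.012626i
  term(m=+0) = +0.152730+0.000000i   from Y*(Ω₁)=+0.343828-0.000000i, Y(Ω₂)=+0.444205+0.000000i
  term(m=+1) = +0.003222-0.004706i   from Y*(Ω₁)=-0.033168+0.074533i, Y(Ω₂)=-0.068755-0.012626i
  term(m=+2) = -0.050903-0.131167i   from Y*(Ω₁)=+0.224178+0.248792i, Y(Ω₂)=-0.392719-0.149264i
  term(m=+3) = -0.099414-0.023289i   from Y*(Ω₁)=-0.204306+0.066507i, Y(Ω₂)=+0.406421+0.246293i
  term(m=+4) = +0.046255-0.042267i   from Y*(Ω₁)=-0.023205+0.222344i, Y(Ω₂)=-0.209525-0.186164i
  term(m=+5) = -0.006646-0.047136i   from Y*(Ω₁)=-0.383157-0.220749i, Y(Ω₂)=+0.066237+0.084860i
  term(m=+6) = -0.008283-0.004106i   from Y*(Ω₁)=+0.268709-0.195679i, Y(Ω₂)=-0.012871-0.024654i
  term(m=+7) = -0.000495+0.000277i   from Y*(Ω₁)=+0.027062+0.126523i, Y(Ω₂)=+0.001295+0.004193i
Total Σ_m = -0.079802+0.000000i. Multiply by 0.837758: -0.066854+0.000000i. P_7(cos γ) = -0.066854

-0.066854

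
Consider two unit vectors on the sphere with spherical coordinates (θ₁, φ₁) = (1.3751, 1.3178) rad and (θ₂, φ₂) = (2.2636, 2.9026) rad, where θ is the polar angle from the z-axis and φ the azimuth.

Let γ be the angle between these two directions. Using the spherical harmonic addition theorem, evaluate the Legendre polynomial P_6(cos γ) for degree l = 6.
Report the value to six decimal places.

-0.199724

Summing Y*_{l m}(θ₁,φ₁)·Y_{l m}(θ₂,φ₂) over m ∈ [−6, 6]; prefactor 4π/(2·6+1) = 0.966644:
  m=-6: Y*=-0.022719+0.429733i  Y=+0.013677+0.099324i  product -0.042994+0.003621i
  m=-5: Y*=+0.281799+0.088969i  Y=+0.105817+0.268171i  product +0.005960+0.084985i
  m=-4: Y*=-0.102287+0.163582i  Y=+0.251574+0.356273i  product -0.084013+0.004711i
  m=-3: Y*=+0.212595+0.224131i  Y=+0.212488+0.185234i  product +0.003657+0.087005i
  m=-2: Y*=-0.100486+0.055680i  Y=-0.145757-0.075510i  product +0.018851-0.000528i
  m=-1: Y*=+0.076962+0.297682i  Y=-0.343553-0.083706i  product -0.001522-0.108712i
  m=+0: Y*=-0.093303-0.000000i  Y=+0.069619+0.000000i  product -0.006496-0.000000i
  m=+1: Y*=-0.076962+0.297682i  Y=+0.343553-0.083706i  product -0.001522+0.108712i
  m=+2: Y*=-0.100486-0.055680i  Y=-0.145757+0.075510i  product +0.018851+0.000528i
  m=+3: Y*=-0.212595+0.224131i  Y=-0.212488+0.185234i  product +0.003657-0.087005i
  m=+4: Y*=-0.102287-0.163582i  Y=+0.251574-0.356273i  product -0.084013-0.004711i
  m=+5: Y*=-0.281799+0.088969i  Y=-0.105817+0.268171i  product +0.005960-0.084985i
  m=+6: Y*=-0.022719-0.429733i  Y=+0.013677-0.099324i  product -0.042994-0.003621i
Σ over m = -0.206616+0.000000i; ×(4π/13) → -0.199724+0.000000i. Real part: -0.199724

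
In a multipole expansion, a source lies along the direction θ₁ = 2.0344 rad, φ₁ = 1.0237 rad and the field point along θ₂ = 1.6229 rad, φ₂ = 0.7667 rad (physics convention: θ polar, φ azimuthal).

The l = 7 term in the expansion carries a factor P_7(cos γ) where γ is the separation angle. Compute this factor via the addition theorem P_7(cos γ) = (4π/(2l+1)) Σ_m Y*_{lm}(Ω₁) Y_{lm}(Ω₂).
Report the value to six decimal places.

Summing Y*_{l m}(θ₁,φ₁)·Y_{l m}(θ₂,φ₂) over m ∈ [−7, 7]; prefactor 4π/(2·7+1) = 0.837758:
  term(m=-7) = -0.02566 + 0.11050j   from Y*(Ω₁)=0.14544 + 0.17692j, Y(Ω₂)=0.30153 + 0.39295j
  term(m=-6) = 0.00119 + 0.04139j   from Y*(Ω₁)=-0.42417 + 0.06020j, Y(Ω₂)=0.01082 - 0.09604j
  term(m=-5) = -0.03331 - 0.11335j   from Y*(Ω₁)=0.13274 - 0.30868j, Y(Ω₂)=0.27074 - 0.22432j
  term(m=-4) = 0.00490 + 0.00812j   from Y*(Ω₁)=-0.04871 - 0.06858j, Y(Ω₂)=-0.11238 - 0.00842j
  term(m=-3) = -0.07909 - 0.07685j   from Y*(Ω₁)=0.35377 - 0.02498j, Y(Ω₂)=-0.20720 - 0.23185j
  term(m=-2) = -0.00744 - 0.00420j   from Y*(Ω₁)=-0.03282 + 0.06357j, Y(Ω₂)=-0.00447 + 0.11939j
  term(m=-1) = -0.09206 - 0.02420j   from Y*(Ω₁)=0.16740 + 0.27482j, Y(Ω₂)=-0.21305 + 0.20522j
  term(m=+0) = -0.01375 + 0.00000j   from Y*(Ω₁)=-0.11325 + 0.00000j, Y(Ω₂)=0.12145 + 0.00000j
  term(m=+1) = -0.09206 + 0.02420j   from Y*(Ω₁)=-0.16740 + 0.27482j, Y(Ω₂)=0.21305 + 0.20522j
  term(m=+2) = -0.00744 + 0.00420j   from Y*(Ω₁)=-0.03282 - 0.06357j, Y(Ω₂)=-0.00447 - 0.11939j
  term(m=+3) = -0.07909 + 0.07685j   from Y*(Ω₁)=-0.35377 - 0.02498j, Y(Ω₂)=0.20720 - 0.23185j
  term(m=+4) = 0.00490 - 0.00812j   from Y*(Ω₁)=-0.04871 + 0.06858j, Y(Ω₂)=-0.11238 + 0.00842j
  term(m=+5) = -0.03331 + 0.11335j   from Y*(Ω₁)=-0.13274 - 0.30868j, Y(Ω₂)=-0.27074 - 0.22432j
  term(m=+6) = 0.00119 - 0.04139j   from Y*(Ω₁)=-0.42417 - 0.06020j, Y(Ω₂)=0.01082 + 0.09604j
  term(m=+7) = -0.02566 - 0.11050j   from Y*(Ω₁)=-0.14544 + 0.17692j, Y(Ω₂)=-0.30153 + 0.39295j
Accumulated sum -0.47671 + 0.00000j; after 4π/(2l+1) scaling, -0.39937 + 0.00000j ⇒ P_7 = -0.399367

-0.399367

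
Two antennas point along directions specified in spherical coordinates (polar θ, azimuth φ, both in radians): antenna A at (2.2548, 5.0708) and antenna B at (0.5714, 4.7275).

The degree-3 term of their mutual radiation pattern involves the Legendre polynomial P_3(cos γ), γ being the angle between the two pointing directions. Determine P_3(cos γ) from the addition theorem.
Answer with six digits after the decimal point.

0.198832

Summing Y*_{l m}(θ₁,φ₁)·Y_{l m}(θ₂,φ₂) over m ∈ [−3, 3]; prefactor 4π/(2·3+1) = 1.795196:
  m=-3: (-0.170880, 0.092370) × (-0.002991, -0.065926) = (0.006601, 0.010989)  (running Σ = (0.006601, 0.010989))
  m=-2: (0.292459, 0.254866) × (-0.251308, 0.007597) = (-0.075434, -0.061828)  (running Σ = (-0.068833, -0.050839))
  m=-1: (0.087557, -0.233742) × (0.006702, 0.443473) = (0.104245, 0.037263)  (running Σ = (0.035412, -0.013576))
  m=0: (0.236637, -0.000000) × (0.168757, 0.000000) = (0.039934, 0.000000)  (running Σ = (0.075346, -0.013576))
  m=1: (-0.087557, -0.233742) × (-0.006702, 0.443473) = (0.104245, -0.037263)  (running Σ = (0.179591, -0.050839))
  m=2: (0.292459, -0.254866) × (-0.251308, -0.007597) = (-0.075434, 0.061828)  (running Σ = (0.104157, 0.010989))
  m=3: (0.170880, 0.092370) × (0.002991, -0.065926) = (0.006601, -0.010989)  (running Σ = (0.110758, 0.000000))
Accumulated sum (0.110758, 0.000000); after 4π/(2l+1) scaling, (0.198832, 0.000000) ⇒ P_3 = 0.198832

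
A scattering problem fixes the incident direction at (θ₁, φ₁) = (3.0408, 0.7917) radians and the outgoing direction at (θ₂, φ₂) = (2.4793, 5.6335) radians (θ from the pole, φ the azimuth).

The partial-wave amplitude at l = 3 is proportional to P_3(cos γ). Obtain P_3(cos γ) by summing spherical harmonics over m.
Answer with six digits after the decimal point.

0.055802

Addition theorem: P_3(cos γ) = (4π/7) Σ_m Y*_{lm}(Ω₁) Y_{lm}(Ω₂), m = −3…3:
  m=-3: (-0.000306, 0.000295) × (-0.035828, 0.090157) = (-0.000016, -0.000038)  (running Σ = (-0.000016, -0.000038))
  m=-2: (0.000130, -0.010294) × (-0.081704, -0.293590) = (-0.003033, 0.000803)  (running Σ = (-0.003048, 0.000765))
  m=-1: (0.090240, 0.091384) × (0.333791, 0.253584) = (0.006948, 0.053387)  (running Σ = (0.003899, 0.054151))
  m=0: (-0.723769, -0.000000) × (-0.032173, 0.000000) = (0.023286, 0.000000)  (running Σ = (0.027185, 0.054151))
  m=1: (-0.090240, 0.091384) × (-0.333791, 0.253584) = (0.006948, -0.053387)  (running Σ = (0.034133, 0.000765))
  m=2: (0.000130, 0.010294) × (-0.081704, 0.293590) = (-0.003033, -0.000803)  (running Σ = (0.031100, -0.000038))
  m=3: (0.000306, 0.000295) × (0.035828, 0.090157) = (-0.000016, 0.000038)  (running Σ = (0.031084, -0.000000))
Σ over m = (0.031084, -0.000000); ×(4π/7) → (0.055802, -0.000000). Real part: 0.055802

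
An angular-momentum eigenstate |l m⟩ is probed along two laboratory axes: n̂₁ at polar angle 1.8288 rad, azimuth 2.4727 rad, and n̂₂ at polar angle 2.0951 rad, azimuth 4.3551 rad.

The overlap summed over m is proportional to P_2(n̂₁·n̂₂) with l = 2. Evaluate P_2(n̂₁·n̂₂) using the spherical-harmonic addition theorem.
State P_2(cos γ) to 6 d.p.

-0.475082

Summing Y*_{l m}(θ₁,φ₁)·Y_{l m}(θ₂,φ₂) over m ∈ [−2, 2]; prefactor 4π/(2·2+1) = 2.513274:
  m=-2: 0.08339 - 0.35137j × -0.21866 - 0.18969j = -0.08488 + 0.06101j  (running Σ = -0.08488 + 0.06101j)
  m=-1: 0.14952 - 0.11819j × 0.11709 - 0.31365j = -0.01956 - 0.06074j  (running Σ = -0.10445 + 0.00027j)
  m=0: -0.25379 + 0.00000j × -0.07827 + 0.00000j = 0.01986 + 0.00000j  (running Σ = -0.08458 + 0.00027j)
  m=1: -0.14952 - 0.11819j × -0.11709 - 0.31365j = -0.01956 + 0.06074j  (running Σ = -0.10415 + 0.06101j)
  m=2: 0.08339 + 0.35137j × -0.21866 + 0.18969j = -0.08488 - 0.06101j  (running Σ = -0.18903 + 0.00000j)
Σ over m = -0.18903 + 0.00000j; ×(4π/5) → -0.47508 + 0.00000j. Real part: -0.475082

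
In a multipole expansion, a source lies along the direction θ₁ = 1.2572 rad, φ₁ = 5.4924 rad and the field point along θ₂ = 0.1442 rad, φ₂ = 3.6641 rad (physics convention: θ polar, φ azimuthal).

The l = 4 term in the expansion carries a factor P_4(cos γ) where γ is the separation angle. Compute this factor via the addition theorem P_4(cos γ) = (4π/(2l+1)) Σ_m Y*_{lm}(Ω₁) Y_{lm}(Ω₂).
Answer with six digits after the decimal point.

Term-by-term m-sum for l=4 (normalisation 4π/9 = 1.396263):
  m=-4: Y*=-0.36223 + 0.00781j  Y=-0.00009 - 0.00016j  product 0.00004 + 0.00006j
  m=-3: Y*=-0.23876 - 0.23117j  Y=-0.00001 + 0.00368j  product 0.00085 - 0.00087j
  m=-2: Y*=0.00109 + 0.10105j  Y=0.02030 - 0.03499j  product 0.00356 + 0.00201j
  m=-1: Y*=-0.22786 + 0.23033j  Y=-0.22478 + 0.12945j  product 0.02140 - 0.08127j
  m=+0: Y*=0.04889 + 0.00000j  Y=0.76048 + 0.00000j  product 0.03718 + 0.00000j
  m=+1: Y*=0.22786 + 0.23033j  Y=0.22478 + 0.12945j  product 0.02140 + 0.08127j
  m=+2: Y*=0.00109 - 0.10105j  Y=0.02030 + 0.03499j  product 0.00356 - 0.00201j
  m=+3: Y*=0.23876 - 0.23117j  Y=0.00001 + 0.00368j  product 0.00085 + 0.00087j
  m=+4: Y*=-0.36223 - 0.00781j  Y=-0.00009 + 0.00016j  product 0.00004 - 0.00006j
Σ over m = 0.08887 + 0.00000j; ×(4π/9) → 0.12409 + 0.00000j. Real part: 0.124087

0.124087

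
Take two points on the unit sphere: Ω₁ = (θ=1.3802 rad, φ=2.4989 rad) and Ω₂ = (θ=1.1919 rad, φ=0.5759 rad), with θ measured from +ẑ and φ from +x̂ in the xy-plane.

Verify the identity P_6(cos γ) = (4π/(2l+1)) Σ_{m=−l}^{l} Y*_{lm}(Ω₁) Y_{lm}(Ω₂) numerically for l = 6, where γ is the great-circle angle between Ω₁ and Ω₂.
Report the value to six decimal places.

0.012794

Term-by-term m-sum for l=6 (normalisation 4π/13 = 0.966644):
  m=-6: (-0.327016, 0.283684) × (-0.295515, 0.095904) = (0.069432, -0.115195)  (running Σ = (0.069432, -0.115195))
  m=-5: (0.288596, -0.020777) × (-0.413859, -0.111023) = (-0.121745, -0.023442)  (running Σ = (-0.052313, -0.138637))
  m=-4: (0.168889, 0.108448) × (-0.089812, -0.099793) = (-0.004346, -0.026594)  (running Σ = (-0.056659, -0.165231))
  m=-3: (-0.106436, -0.285121) × (0.045139, 0.285318) = (0.076546, -0.043238)  (running Σ = (0.019887, -0.208469))
  m=-2: (0.035054, -0.119467) × (-0.096652, 0.217016) = (0.022538, 0.019154)  (running Σ = (0.042425, -0.189315))
  m=-1: (-0.243279, 0.182152) × (0.179670, -0.116664) = (-0.022459, 0.061109)  (running Σ = (0.019966, -0.128206))
  m=0: (-0.103407, -0.000000) × (0.258162, 0.000000) = (-0.026696, -0.000000)  (running Σ = (-0.006730, -0.128206))
  m=1: (0.243279, 0.182152) × (-0.179670, -0.116664) = (-0.022459, -0.061109)  (running Σ = (-0.029189, -0.189315))
  m=2: (0.035054, 0.119467) × (-0.096652, -0.217016) = (0.022538, -0.019154)  (running Σ = (-0.006651, -0.208469))
  m=3: (0.106436, -0.285121) × (-0.045139, 0.285318) = (0.076546, 0.043238)  (running Σ = (0.069895, -0.165231))
  m=4: (0.168889, -0.108448) × (-0.089812, 0.099793) = (-0.004346, 0.026594)  (running Σ = (0.065549, -0.138637))
  m=5: (-0.288596, -0.020777) × (0.413859, -0.111023) = (-0.121745, 0.023442)  (running Σ = (-0.056196, -0.115195))
  m=6: (-0.327016, -0.283684) × (-0.295515, -0.095904) = (0.069432, 0.115195)  (running Σ = (0.013236, -0.000000))
Accumulated sum (0.013236, -0.000000); after 4π/(2l+1) scaling, (0.012794, -0.000000) ⇒ P_6 = 0.012794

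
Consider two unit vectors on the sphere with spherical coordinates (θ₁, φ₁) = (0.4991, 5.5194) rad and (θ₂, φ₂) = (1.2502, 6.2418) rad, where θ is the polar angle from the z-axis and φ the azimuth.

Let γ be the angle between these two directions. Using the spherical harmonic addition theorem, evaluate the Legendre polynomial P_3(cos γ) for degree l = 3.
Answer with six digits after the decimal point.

-0.337640

Term-by-term m-sum for l=3 (normalisation 4π/7 = 1.795196):
  m=-3: (-0.030186, -0.034378) × (0.353897, 0.044166) = (-0.009164, -0.013499)  (running Σ = (-0.009164, -0.013499))
  m=-2: (0.008883, -0.205376) × (0.289084, 0.023982) = (0.007493, -0.059158)  (running Σ = (-0.001671, -0.072657))
  m=-1: (0.318902, -0.305407) × (-0.154285, -0.006389) = (-0.051153, 0.045082)  (running Σ = (-0.052824, -0.027575))
  m=0: (0.279993, -0.000000) × (-0.294407, 0.000000) = (-0.082432, 0.000000)  (running Σ = (-0.135256, -0.027575))
  m=1: (-0.318902, -0.305407) × (0.154285, -0.006389) = (-0.051153, -0.045082)  (running Σ = (-0.186409, -0.072657))
  m=2: (0.008883, 0.205376) × (0.289084, -0.023982) = (0.007493, 0.059158)  (running Σ = (-0.178915, -0.013499))
  m=3: (0.030186, -0.034378) × (-0.353897, 0.044166) = (-0.009164, 0.013499)  (running Σ = (-0.188080, -0.000000))
Σ over m = (-0.188080, -0.000000); ×(4π/7) → (-0.337640, -0.000000). Real part: -0.337640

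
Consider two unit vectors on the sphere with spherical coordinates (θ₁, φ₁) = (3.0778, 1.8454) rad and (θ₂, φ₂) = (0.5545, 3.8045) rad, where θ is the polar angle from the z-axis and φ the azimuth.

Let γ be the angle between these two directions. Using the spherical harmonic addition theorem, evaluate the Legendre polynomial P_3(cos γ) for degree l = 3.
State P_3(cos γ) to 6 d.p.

-0.304774

Expand P_3 via completeness: Σ_{m} conj(Y_{3,m}) at Ω₁ times Y_{3,m} at Ω₂ —
  term(m=-3) = (0.000006, 0.000003)   from Y*(Ω₁)=(0.000079, -0.000073), Y(Ω₂)=(0.024717, 0.055658)
  term(m=-2) = (0.000712, -0.000700)   from Y*(Ω₁)=(0.003535, 0.002164), Y(Ω₂)=(0.058419, -0.233673)
  term(m=-1) = (-0.013808, -0.033753)   from Y*(Ω₁)=(-0.022233, 0.078920), Y(Ω₂)=(-0.350579, 0.273723)
  term(m=+0) = (-0.143593, -0.000000)   from Y*(Ω₁)=(-0.737267, -0.000000), Y(Ω₂)=(0.194764, 0.000000)
  term(m=+1) = (-0.013808, 0.033753)   from Y*(Ω₁)=(0.022233, 0.078920), Y(Ω₂)=(0.350579, 0.273723)
  term(m=+2) = (0.000712, 0.000700)   from Y*(Ω₁)=(0.003535, -0.002164), Y(Ω₂)=(0.058419, 0.233673)
  term(m=+3) = (0.000006, -0.000003)   from Y*(Ω₁)=(-0.000079, -0.000073), Y(Ω₂)=(-0.024717, 0.055658)
Total Σ_m = (-0.169772, -0.000000). Multiply by 1.795196: (-0.304774, -0.000000). P_3(cos γ) = -0.304774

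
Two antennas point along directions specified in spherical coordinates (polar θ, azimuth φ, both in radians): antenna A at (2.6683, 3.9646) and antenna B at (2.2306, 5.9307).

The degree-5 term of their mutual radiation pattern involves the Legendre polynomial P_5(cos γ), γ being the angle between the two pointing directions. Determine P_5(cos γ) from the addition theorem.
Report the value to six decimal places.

Term-by-term m-sum for l=5 (normalisation 4π/11 = 1.142397):
  m=-5: Y*=0.00514 + 0.00755j  Y=-0.02722 + 0.14030j  product -0.00120 + 0.00052j
  m=-4: Y*=0.05576 + 0.00845j  Y=-0.05616 - 0.34609j  product -0.00021 - 0.01977j
  m=-3: Y*=0.15710 - 0.12512j  Y=0.19956 + 0.35399j  product 0.07564 + 0.03064j
  m=-2: Y*=0.03242 - 0.43026j  Y=-0.06281 - 0.05344j  product -0.02503 + 0.02529j
  m=-1: Y*=-0.30666 - 0.33064j  Y=-0.30770 - 0.11319j  product 0.05694 + 0.13645j
  m=+0: Y*=0.09530 + 0.00000j  Y=0.17255 + 0.00000j  product 0.01644 + 0.00000j
  m=+1: Y*=0.30666 - 0.33064j  Y=0.30770 - 0.11319j  product 0.05694 - 0.13645j
  m=+2: Y*=0.03242 + 0.43026j  Y=-0.06281 + 0.05344j  product -0.02503 - 0.02529j
  m=+3: Y*=-0.15710 - 0.12512j  Y=-0.19956 + 0.35399j  product 0.07564 - 0.03064j
  m=+4: Y*=0.05576 - 0.00845j  Y=-0.05616 + 0.34609j  product -0.00021 + 0.01977j
  m=+5: Y*=-0.00514 + 0.00755j  Y=0.02722 + 0.14030j  product -0.00120 - 0.00052j
Σ over m = 0.22874 + 0.00000j; ×(4π/11) → 0.26131 + 0.00000j. Real part: 0.261306

0.261306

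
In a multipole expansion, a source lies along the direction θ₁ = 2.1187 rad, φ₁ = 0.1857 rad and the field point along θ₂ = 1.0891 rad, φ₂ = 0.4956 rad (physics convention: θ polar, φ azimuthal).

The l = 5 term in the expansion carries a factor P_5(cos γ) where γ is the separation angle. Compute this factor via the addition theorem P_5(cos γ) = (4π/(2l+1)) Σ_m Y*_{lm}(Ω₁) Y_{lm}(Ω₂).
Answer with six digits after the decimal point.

0.134796

Term-by-term m-sum for l=5 (normalisation 4π/11 = 1.142397):
  m=-5: (0.126012, 0.168439) × (-0.199863, -0.156269) = (0.001136, -0.053357)  (running Σ = (0.001136, -0.053357))
  m=-4: (-0.298998, -0.274551) × (-0.167796, -0.384378) = (-0.055361, 0.160997)  (running Σ = (-0.054224, 0.107640))
  m=-3: (0.263372, 0.164059) × (0.018821, -0.223537) = (0.041630, -0.055786)  (running Σ = (-0.012594, 0.051855))
  m=-2: (0.111486, 0.043421) × (-0.120266, 0.183727) = (-0.021386, 0.015261)  (running Σ = (-0.033980, 0.067116))
  m=-1: (-0.336575, -0.063230) × (-0.259035, 0.140035) = (0.096039, -0.030753)  (running Σ = (0.062059, 0.036362))
  m=0: (-0.039278, -0.000000) × (0.155934, 0.000000) = (-0.006125, -0.000000)  (running Σ = (0.055935, 0.036362))
  m=1: (0.336575, -0.063230) × (0.259035, 0.140035) = (0.096039, 0.030753)  (running Σ = (0.151974, 0.067116))
  m=2: (0.111486, -0.043421) × (-0.120266, -0.183727) = (-0.021386, -0.015261)  (running Σ = (0.130588, 0.051855))
  m=3: (-0.263372, 0.164059) × (-0.018821, -0.223537) = (0.041630, 0.055786)  (running Σ = (0.172218, 0.107640))
  m=4: (-0.298998, 0.274551) × (-0.167796, 0.384378) = (-0.055361, -0.160997)  (running Σ = (0.116857, -0.053357))
  m=5: (-0.126012, 0.168439) × (0.199863, -0.156269) = (0.001136, 0.053357)  (running Σ = (0.117994, 0.000000))
Σ over m = (0.117994, 0.000000); ×(4π/11) → (0.134796, 0.000000). Real part: 0.134796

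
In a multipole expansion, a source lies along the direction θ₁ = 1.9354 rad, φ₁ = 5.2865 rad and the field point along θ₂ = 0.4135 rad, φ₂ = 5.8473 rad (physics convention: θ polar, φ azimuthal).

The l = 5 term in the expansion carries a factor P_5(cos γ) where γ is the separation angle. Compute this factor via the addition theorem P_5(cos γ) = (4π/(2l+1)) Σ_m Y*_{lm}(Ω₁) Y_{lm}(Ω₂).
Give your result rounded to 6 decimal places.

-0.016164

Summing Y*_{l m}(θ₁,φ₁)·Y_{l m}(θ₂,φ₂) over m ∈ [−5, 5]; prefactor 4π/(2·5+1) = 1.142397:
  m=-5: 0.08845 + 0.31830j × -0.00278 + 0.00399j = -0.00152 - 0.00053j  (running Σ = -0.00152 - 0.00053j)
  m=-4: 0.26460 - 0.29828j × -0.00602 + 0.03451j = 0.00870 + 0.01093j  (running Σ = 0.00719 + 0.01040j)
  m=-3: -0.04025 - 0.00615j × 0.03822 + 0.14188j = -0.00067 - 0.00595j  (running Σ = 0.00652 + 0.00445j)
  m=-2: -0.13381 - 0.29758j × 0.24437 + 0.29070j = 0.05381 - 0.11162j  (running Σ = 0.06033 - 0.10717j)
  m=-1: -0.07160 + 0.11070j × 0.46975 + 0.21879j = -0.05785 + 0.03634j  (running Σ = 0.00247 - 0.07083j)
  m=0: -0.29684 + 0.00000j × 0.06433 + 0.00000j = -0.01910 + 0.00000j  (running Σ = -0.01662 - 0.07083j)
  m=1: 0.07160 + 0.11070j × -0.46975 + 0.21879j = -0.05785 - 0.03634j  (running Σ = -0.07448 - 0.10717j)
  m=2: -0.13381 + 0.29758j × 0.24437 - 0.29070j = 0.05381 + 0.11162j  (running Σ = -0.02067 + 0.00445j)
  m=3: 0.04025 - 0.00615j × -0.03822 + 0.14188j = -0.00067 + 0.00595j  (running Σ = -0.02134 + 0.01040j)
  m=4: 0.26460 + 0.29828j × -0.00602 - 0.03451j = 0.00870 - 0.01093j  (running Σ = -0.01263 - 0.00053j)
  m=5: -0.08845 + 0.31830j × 0.00278 + 0.00399j = -0.00152 + 0.00053j  (running Σ = -0.01415 - 0.00000j)
Total Σ_m = -0.01415 - 0.00000j. Multiply by 1.142397: -0.01616 - 0.00000j. P_5(cos γ) = -0.016164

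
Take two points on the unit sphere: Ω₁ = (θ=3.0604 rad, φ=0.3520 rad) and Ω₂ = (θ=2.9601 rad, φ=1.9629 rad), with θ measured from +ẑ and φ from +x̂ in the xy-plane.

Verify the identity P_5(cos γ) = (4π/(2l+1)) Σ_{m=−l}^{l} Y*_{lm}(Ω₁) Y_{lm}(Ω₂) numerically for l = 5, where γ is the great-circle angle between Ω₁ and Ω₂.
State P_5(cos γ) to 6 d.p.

0.717181

Addition theorem: P_5(cos γ) = (4π/11) Σ_m Y*_{lm}(Ω₁) Y_{lm}(Ω₂), m = −5…5:
  m=-5: -0.00000 + 0.00000j × -0.00008 + 0.00003j = -0.00000 - 0.00000j  (running Σ = -0.00000 - 0.00000j)
  m=-4: -0.00001 - 0.00006j × -0.00000 + 0.00153j = 0.00000 - 0.00000j  (running Σ = 0.00000 - 0.00000j)
  m=-3: 0.00072 + 0.00128j × 0.01447 + 0.00603j = 0.00000 + 0.00002j  (running Σ = 0.00000 + 0.00002j)
  m=-2: -0.01677 - 0.01424j × 0.07314 - 0.07296j = -0.00227 + 0.00018j  (running Σ = -0.00226 + 0.00020j)
  m=-1: 0.19060 + 0.07001j × -0.15707 - 0.37984j = -0.00335 - 0.08339j  (running Σ = -0.00561 - 0.08319j)
  m=0: -0.88990 + 0.00000j × -0.71806 + 0.00000j = 0.63900 + 0.00000j  (running Σ = 0.63339 - 0.08319j)
  m=1: -0.19060 + 0.07001j × 0.15707 - 0.37984j = -0.00335 + 0.08339j  (running Σ = 0.63005 + 0.00020j)
  m=2: -0.01677 + 0.01424j × 0.07314 + 0.07296j = -0.00227 - 0.00018j  (running Σ = 0.62778 + 0.00002j)
  m=3: -0.00072 + 0.00128j × -0.01447 + 0.00603j = 0.00000 - 0.00002j  (running Σ = 0.62779 - 0.00000j)
  m=4: -0.00001 + 0.00006j × -0.00000 - 0.00153j = 0.00000 + 0.00000j  (running Σ = 0.62779 - 0.00000j)
  m=5: 0.00000 + 0.00000j × 0.00008 + 0.00003j = -0.00000 + 0.00000j  (running Σ = 0.62779 + 0.00000j)
Σ over m = 0.62779 + 0.00000j; ×(4π/11) → 0.71718 + 0.00000j. Real part: 0.717181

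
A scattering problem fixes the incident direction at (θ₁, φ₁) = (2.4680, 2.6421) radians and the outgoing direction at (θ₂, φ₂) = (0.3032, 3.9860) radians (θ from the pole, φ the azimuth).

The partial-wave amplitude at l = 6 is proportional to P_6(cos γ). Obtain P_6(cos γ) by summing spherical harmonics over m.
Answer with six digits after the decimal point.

Addition theorem: P_6(cos γ) = (4π/13) Σ_m Y*_{lm}(Ω₁) Y_{lm}(Ω₂), m = −6…6:
  m=-6: -0.02817 - 0.00410j × 0.00012 + 0.00032j = -0.00000 - 0.00001j  (running Σ = -0.00000 - 0.00001j)
  m=-5: -0.09879 - 0.07419j × 0.00178 - 0.00334j = -0.00042 + 0.00020j  (running Σ = -0.00043 + 0.00019j)
  m=-4: -0.12802 - 0.28123j × -0.02486 + 0.00598j = 0.00486 + 0.00623j  (running Σ = 0.00444 + 0.00642j)
  m=-3: 0.03321 - 0.45847j × 0.09531 + 0.06638j = 0.03360 - 0.04149j  (running Σ = 0.03804 - 0.03508j)
  m=-2: 0.15903 - 0.24713j × -0.04097 - 0.34551j = -0.09190 - 0.04482j  (running Σ = -0.05386 - 0.07990j)
  m=-1: -0.17838 + 0.09733j × -0.39398 + 0.44346j = 0.02712 - 0.11745j  (running Σ = -0.02674 - 0.19735j)
  m=0: -0.36537 + 0.00000j × 0.24561 + 0.00000j = -0.08974 + 0.00000j  (running Σ = -0.11648 - 0.19735j)
  m=1: 0.17838 + 0.09733j × 0.39398 + 0.44346j = 0.02712 + 0.11745j  (running Σ = -0.08937 - 0.07990j)
  m=2: 0.15903 + 0.24713j × -0.04097 + 0.34551j = -0.09190 + 0.04482j  (running Σ = -0.18127 - 0.03508j)
  m=3: -0.03321 - 0.45847j × -0.09531 + 0.06638j = 0.03360 + 0.04149j  (running Σ = -0.14767 + 0.00642j)
  m=4: -0.12802 + 0.28123j × -0.02486 - 0.00598j = 0.00486 - 0.00623j  (running Σ = -0.14280 + 0.00019j)
  m=5: 0.09879 - 0.07419j × -0.00178 - 0.00334j = -0.00042 - 0.00020j  (running Σ = -0.14323 - 0.00001j)
  m=6: -0.02817 + 0.00410j × 0.00012 - 0.00032j = -0.00000 + 0.00001j  (running Σ = -0.14323 - 0.00000j)
Accumulated sum -0.14323 - 0.00000j; after 4π/(2l+1) scaling, -0.13845 - 0.00000j ⇒ P_6 = -0.138450

-0.138450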